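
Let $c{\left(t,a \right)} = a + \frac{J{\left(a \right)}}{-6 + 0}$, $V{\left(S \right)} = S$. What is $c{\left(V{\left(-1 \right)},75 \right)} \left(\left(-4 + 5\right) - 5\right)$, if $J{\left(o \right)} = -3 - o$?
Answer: $-352$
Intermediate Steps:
$c{\left(t,a \right)} = \frac{1}{2} + \frac{7 a}{6}$ ($c{\left(t,a \right)} = a + \frac{-3 - a}{-6 + 0} = a + \frac{-3 - a}{-6} = a - \frac{-3 - a}{6} = a + \left(\frac{1}{2} + \frac{a}{6}\right) = \frac{1}{2} + \frac{7 a}{6}$)
$c{\left(V{\left(-1 \right)},75 \right)} \left(\left(-4 + 5\right) - 5\right) = \left(\frac{1}{2} + \frac{7}{6} \cdot 75\right) \left(\left(-4 + 5\right) - 5\right) = \left(\frac{1}{2} + \frac{175}{2}\right) \left(1 - 5\right) = 88 \left(-4\right) = -352$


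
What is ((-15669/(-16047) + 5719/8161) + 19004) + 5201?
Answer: 352232885193/14551063 ≈ 24207.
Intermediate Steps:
((-15669/(-16047) + 5719/8161) + 19004) + 5201 = ((-15669*(-1/16047) + 5719*(1/8161)) + 19004) + 5201 = ((1741/1783 + 5719/8161) + 19004) + 5201 = (24405278/14551063 + 19004) + 5201 = 276552806530/14551063 + 5201 = 352232885193/14551063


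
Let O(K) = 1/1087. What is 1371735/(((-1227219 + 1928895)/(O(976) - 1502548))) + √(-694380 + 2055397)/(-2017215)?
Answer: -82978265838375/28248956 - √1361017/2017215 ≈ -2.9374e+6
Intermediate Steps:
O(K) = 1/1087
1371735/(((-1227219 + 1928895)/(O(976) - 1502548))) + √(-694380 + 2055397)/(-2017215) = 1371735/(((-1227219 + 1928895)/(1/1087 - 1502548))) + √(-694380 + 2055397)/(-2017215) = 1371735/((701676/(-1633269675/1087))) + √1361017*(-1/2017215) = 1371735/((701676*(-1087/1633269675))) - √1361017/2017215 = 1371735/(-254240604/544423225) - √1361017/2017215 = 1371735*(-544423225/254240604) - √1361017/2017215 = -82978265838375/28248956 - √1361017/2017215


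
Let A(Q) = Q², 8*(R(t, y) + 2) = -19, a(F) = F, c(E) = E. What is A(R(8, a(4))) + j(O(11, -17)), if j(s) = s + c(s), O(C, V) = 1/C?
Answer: 13603/704 ≈ 19.322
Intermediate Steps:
R(t, y) = -35/8 (R(t, y) = -2 + (⅛)*(-19) = -2 - 19/8 = -35/8)
j(s) = 2*s (j(s) = s + s = 2*s)
A(R(8, a(4))) + j(O(11, -17)) = (-35/8)² + 2/11 = 1225/64 + 2*(1/11) = 1225/64 + 2/11 = 13603/704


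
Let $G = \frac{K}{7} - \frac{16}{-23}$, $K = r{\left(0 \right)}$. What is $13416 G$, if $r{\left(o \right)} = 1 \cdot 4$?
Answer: $\frac{2736864}{161} \approx 16999.0$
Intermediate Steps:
$r{\left(o \right)} = 4$
$K = 4$
$G = \frac{204}{161}$ ($G = \frac{4}{7} - \frac{16}{-23} = 4 \cdot \frac{1}{7} - - \frac{16}{23} = \frac{4}{7} + \frac{16}{23} = \frac{204}{161} \approx 1.2671$)
$13416 G = 13416 \cdot \frac{204}{161} = \frac{2736864}{161}$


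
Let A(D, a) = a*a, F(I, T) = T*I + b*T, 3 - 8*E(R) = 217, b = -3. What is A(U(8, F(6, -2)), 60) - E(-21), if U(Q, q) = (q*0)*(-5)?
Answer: 14507/4 ≈ 3626.8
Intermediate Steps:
E(R) = -107/4 (E(R) = 3/8 - ⅛*217 = 3/8 - 217/8 = -107/4)
F(I, T) = -3*T + I*T (F(I, T) = T*I - 3*T = I*T - 3*T = -3*T + I*T)
U(Q, q) = 0 (U(Q, q) = 0*(-5) = 0)
A(D, a) = a²
A(U(8, F(6, -2)), 60) - E(-21) = 60² - 1*(-107/4) = 3600 + 107/4 = 14507/4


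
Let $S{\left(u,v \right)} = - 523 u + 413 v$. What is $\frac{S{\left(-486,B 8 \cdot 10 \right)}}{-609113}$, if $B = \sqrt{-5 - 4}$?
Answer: $- \frac{254178}{609113} - \frac{99120 i}{609113} \approx -0.41729 - 0.16273 i$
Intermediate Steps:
$B = 3 i$ ($B = \sqrt{-9} = 3 i \approx 3.0 i$)
$\frac{S{\left(-486,B 8 \cdot 10 \right)}}{-609113} = \frac{\left(-523\right) \left(-486\right) + 413 \cdot 3 i 8 \cdot 10}{-609113} = \left(254178 + 413 \cdot 24 i 10\right) \left(- \frac{1}{609113}\right) = \left(254178 + 413 \cdot 240 i\right) \left(- \frac{1}{609113}\right) = \left(254178 + 99120 i\right) \left(- \frac{1}{609113}\right) = - \frac{254178}{609113} - \frac{99120 i}{609113}$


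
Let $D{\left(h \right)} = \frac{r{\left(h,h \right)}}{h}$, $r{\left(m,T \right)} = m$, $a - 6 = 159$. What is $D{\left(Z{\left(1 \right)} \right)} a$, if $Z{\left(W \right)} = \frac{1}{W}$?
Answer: $165$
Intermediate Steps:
$a = 165$ ($a = 6 + 159 = 165$)
$D{\left(h \right)} = 1$ ($D{\left(h \right)} = \frac{h}{h} = 1$)
$D{\left(Z{\left(1 \right)} \right)} a = 1 \cdot 165 = 165$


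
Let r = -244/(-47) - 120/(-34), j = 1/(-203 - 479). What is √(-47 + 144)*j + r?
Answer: 6968/799 - √97/682 ≈ 8.7065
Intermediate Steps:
j = -1/682 (j = 1/(-682) = -1/682 ≈ -0.0014663)
r = 6968/799 (r = -244*(-1/47) - 120*(-1/34) = 244/47 + 60/17 = 6968/799 ≈ 8.7209)
√(-47 + 144)*j + r = √(-47 + 144)*(-1/682) + 6968/799 = √97*(-1/682) + 6968/799 = -√97/682 + 6968/799 = 6968/799 - √97/682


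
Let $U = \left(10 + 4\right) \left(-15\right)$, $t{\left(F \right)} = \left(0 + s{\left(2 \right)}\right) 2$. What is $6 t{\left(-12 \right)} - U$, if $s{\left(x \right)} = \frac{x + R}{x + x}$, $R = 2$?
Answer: $222$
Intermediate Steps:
$s{\left(x \right)} = \frac{2 + x}{2 x}$ ($s{\left(x \right)} = \frac{x + 2}{x + x} = \frac{2 + x}{2 x}$)
$t{\left(F \right)} = 2$ ($t{\left(F \right)} = \left(0 + \frac{2 + 2}{2 \cdot 2}\right) 2 = \left(0 + \frac{1}{2} \cdot \frac{1}{2} \cdot 4\right) 2 = \left(0 + 1\right) 2 = 1 \cdot 2 = 2$)
$U = -210$ ($U = 14 \left(-15\right) = -210$)
$6 t{\left(-12 \right)} - U = 6 \cdot 2 - -210 = 12 + 210 = 222$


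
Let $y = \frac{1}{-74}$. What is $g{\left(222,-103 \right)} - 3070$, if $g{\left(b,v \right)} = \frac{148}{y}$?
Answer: $-14022$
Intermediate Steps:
$y = - \frac{1}{74} \approx -0.013514$
$g{\left(b,v \right)} = -10952$ ($g{\left(b,v \right)} = \frac{148}{- \frac{1}{74}} = 148 \left(-74\right) = -10952$)
$g{\left(222,-103 \right)} - 3070 = -10952 - 3070 = -14022$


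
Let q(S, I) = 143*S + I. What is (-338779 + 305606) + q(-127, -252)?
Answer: -51586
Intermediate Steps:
q(S, I) = I + 143*S
(-338779 + 305606) + q(-127, -252) = (-338779 + 305606) + (-252 + 143*(-127)) = -33173 + (-252 - 18161) = -33173 - 18413 = -51586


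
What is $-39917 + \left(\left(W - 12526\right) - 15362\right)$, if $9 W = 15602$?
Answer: $- \frac{594643}{9} \approx -66072.0$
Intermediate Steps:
$W = \frac{15602}{9}$ ($W = \frac{1}{9} \cdot 15602 = \frac{15602}{9} \approx 1733.6$)
$-39917 + \left(\left(W - 12526\right) - 15362\right) = -39917 + \left(\left(\frac{15602}{9} - 12526\right) - 15362\right) = -39917 - \frac{235390}{9} = - \frac{594643}{9}$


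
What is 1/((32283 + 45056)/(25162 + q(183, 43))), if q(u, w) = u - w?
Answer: 25302/77339 ≈ 0.32716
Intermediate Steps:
1/((32283 + 45056)/(25162 + q(183, 43))) = 1/((32283 + 45056)/(25162 + (183 - 1*43))) = 1/(77339/(25162 + (183 - 43))) = 1/(77339/(25162 + 140)) = 1/(77339/25302) = 25302/77339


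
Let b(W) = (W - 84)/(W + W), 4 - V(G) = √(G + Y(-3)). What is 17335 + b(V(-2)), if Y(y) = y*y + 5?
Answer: 34587/2 - 21*√3 ≈ 17257.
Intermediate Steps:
Y(y) = 5 + y² (Y(y) = y² + 5 = 5 + y²)
V(G) = 4 - √(14 + G) (V(G) = 4 - √(G + (5 + (-3)²)) = 4 - √(G + (5 + 9)) = 4 - √(G + 14) = 4 - √(14 + G))
b(W) = (-84 + W)/(2*W) (b(W) = (-84 + W)/((2*W)) = (-84 + W)*(1/(2*W)) = (-84 + W)/(2*W))
17335 + b(V(-2)) = 17335 + (-84 + (4 - √(14 - 2)))/(2*(4 - √(14 - 2))) = 17335 + (-84 + (4 - √12))/(2*(4 - √12)) = 17335 + (-84 + (4 - 2*√3))/(2*(4 - 2*√3)) = 17335 + (-80 - 2*√3)/(2*(4 - 2*√3))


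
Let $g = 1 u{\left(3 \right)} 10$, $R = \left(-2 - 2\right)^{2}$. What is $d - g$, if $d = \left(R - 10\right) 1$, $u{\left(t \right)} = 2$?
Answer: $-14$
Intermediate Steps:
$R = 16$ ($R = \left(-4\right)^{2} = 16$)
$g = 20$ ($g = 1 \cdot 2 \cdot 10 = 2 \cdot 10 = 20$)
$d = 6$ ($d = \left(16 - 10\right) 1 = 6 \cdot 1 = 6$)
$d - g = 6 - 20 = -14$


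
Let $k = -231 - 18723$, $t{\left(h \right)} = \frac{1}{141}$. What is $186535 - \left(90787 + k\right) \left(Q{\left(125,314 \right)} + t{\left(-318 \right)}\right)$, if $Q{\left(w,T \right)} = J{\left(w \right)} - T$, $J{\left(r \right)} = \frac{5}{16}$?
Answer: $\frac{51254379239}{2256} \approx 2.2719 \cdot 10^{7}$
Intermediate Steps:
$t{\left(h \right)} = \frac{1}{141}$
$J{\left(r \right)} = \frac{5}{16}$ ($J{\left(r \right)} = 5 \cdot \frac{1}{16} = \frac{5}{16}$)
$Q{\left(w,T \right)} = \frac{5}{16} - T$
$k = -18954$ ($k = -231 - 18723 = -18954$)
$186535 - \left(90787 + k\right) \left(Q{\left(125,314 \right)} + t{\left(-318 \right)}\right) = 186535 - \left(90787 - 18954\right) \left(\left(\frac{5}{16} - 314\right) + \frac{1}{141}\right) = 186535 - 71833 \left(\left(\frac{5}{16} - 314\right) + \frac{1}{141}\right) = 186535 - 71833 \left(- \frac{5019}{16} + \frac{1}{141}\right) = 186535 - 71833 \left(- \frac{707663}{2256}\right) = 186535 - - \frac{50833556279}{2256} = 186535 + \frac{50833556279}{2256} = \frac{51254379239}{2256}$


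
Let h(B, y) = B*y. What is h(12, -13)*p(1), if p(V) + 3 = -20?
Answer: 3588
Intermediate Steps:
p(V) = -23 (p(V) = -3 - 20 = -23)
h(12, -13)*p(1) = (12*(-13))*(-23) = -156*(-23) = 3588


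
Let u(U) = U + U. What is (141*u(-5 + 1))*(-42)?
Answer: 47376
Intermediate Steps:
u(U) = 2*U
(141*u(-5 + 1))*(-42) = (141*(2*(-5 + 1)))*(-42) = (141*(2*(-4)))*(-42) = (141*(-8))*(-42) = -1128*(-42) = 47376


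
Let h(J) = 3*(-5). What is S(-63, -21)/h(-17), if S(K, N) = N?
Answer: 7/5 ≈ 1.4000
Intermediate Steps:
h(J) = -15
S(-63, -21)/h(-17) = -21/(-15) = -21*(-1/15) = 7/5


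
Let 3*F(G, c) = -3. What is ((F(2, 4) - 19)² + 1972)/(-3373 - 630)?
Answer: -2372/4003 ≈ -0.59256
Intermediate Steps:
F(G, c) = -1 (F(G, c) = (⅓)*(-3) = -1)
((F(2, 4) - 19)² + 1972)/(-3373 - 630) = ((-1 - 19)² + 1972)/(-3373 - 630) = ((-20)² + 1972)/(-4003) = (400 + 1972)*(-1/4003) = 2372*(-1/4003) = -2372/4003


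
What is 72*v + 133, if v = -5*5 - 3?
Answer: -1883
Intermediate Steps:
v = -28 (v = -25 - 3 = -28)
72*v + 133 = 72*(-28) + 133 = -2016 + 133 = -1883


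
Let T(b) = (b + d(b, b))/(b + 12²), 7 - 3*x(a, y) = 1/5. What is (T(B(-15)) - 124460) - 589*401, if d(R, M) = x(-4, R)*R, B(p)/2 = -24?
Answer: -10819519/30 ≈ -3.6065e+5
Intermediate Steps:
x(a, y) = 34/15 (x(a, y) = 7/3 - ⅓/5 = 7/3 - ⅓*⅕ = 7/3 - 1/15 = 34/15)
B(p) = -48 (B(p) = 2*(-24) = -48)
d(R, M) = 34*R/15
T(b) = 49*b/(15*(144 + b)) (T(b) = (b + 34*b/15)/(b + 12²) = (49*b/15)/(b + 144) = (49*b/15)/(144 + b) = 49*b/(15*(144 + b)))
(T(B(-15)) - 124460) - 589*401 = ((49/15)*(-48)/(144 - 48) - 124460) - 589*401 = ((49/15)*(-48)/96 - 124460) - 236189 = ((49/15)*(-48)*(1/96) - 124460) - 236189 = (-49/30 - 124460) - 236189 = -3733849/30 - 236189 = -10819519/30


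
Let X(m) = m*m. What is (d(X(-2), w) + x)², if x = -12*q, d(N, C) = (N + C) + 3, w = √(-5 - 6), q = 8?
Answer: (89 - I*√11)² ≈ 7910.0 - 590.36*I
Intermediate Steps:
X(m) = m²
w = I*√11 (w = √(-11) = I*√11 ≈ 3.3166*I)
d(N, C) = 3 + C + N (d(N, C) = (C + N) + 3 = 3 + C + N)
x = -96 (x = -12*8 = -96)
(d(X(-2), w) + x)² = ((3 + I*√11 + (-2)²) - 96)² = ((3 + I*√11 + 4) - 96)² = ((7 + I*√11) - 96)² = (-89 + I*√11)²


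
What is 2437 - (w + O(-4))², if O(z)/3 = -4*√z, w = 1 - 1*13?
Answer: 2869 - 576*I ≈ 2869.0 - 576.0*I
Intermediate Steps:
w = -12 (w = 1 - 13 = -12)
O(z) = -12*√z (O(z) = 3*(-4*√z) = -12*√z)
2437 - (w + O(-4))² = 2437 - (-12 - 24*I)²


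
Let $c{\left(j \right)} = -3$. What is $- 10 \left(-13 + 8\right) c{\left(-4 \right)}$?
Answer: $-150$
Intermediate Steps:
$- 10 \left(-13 + 8\right) c{\left(-4 \right)} = - 10 \left(-13 + 8\right) \left(-3\right) = \left(-10\right) \left(-5\right) \left(-3\right) = 50 \left(-3\right) = -150$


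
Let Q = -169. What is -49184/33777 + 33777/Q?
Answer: -1149197825/5708313 ≈ -201.32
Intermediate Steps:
-49184/33777 + 33777/Q = -49184/33777 + 33777/(-169) = -49184*1/33777 + 33777*(-1/169) = -49184/33777 - 33777/169 = -1149197825/5708313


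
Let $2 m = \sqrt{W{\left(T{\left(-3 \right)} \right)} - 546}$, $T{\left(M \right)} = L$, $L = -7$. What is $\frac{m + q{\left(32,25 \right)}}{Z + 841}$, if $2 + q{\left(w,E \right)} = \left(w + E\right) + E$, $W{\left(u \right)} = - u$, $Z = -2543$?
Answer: $- \frac{40}{851} - \frac{7 i \sqrt{11}}{3404} \approx -0.047004 - 0.0068203 i$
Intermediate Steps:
$T{\left(M \right)} = -7$
$m = \frac{7 i \sqrt{11}}{2}$ ($m = \frac{\sqrt{\left(-1\right) \left(-7\right) - 546}}{2} = \frac{\sqrt{7 - 546}}{2} = \frac{\sqrt{-539}}{2} = \frac{7 i \sqrt{11}}{2} \approx 11.608 i$)
$q{\left(w,E \right)} = -2 + w + 2 E$ ($q{\left(w,E \right)} = -2 + \left(\left(w + E\right) + E\right) = -2 + \left(\left(E + w\right) + E\right) = -2 + \left(w + 2 E\right) = -2 + w + 2 E$)
$\frac{m + q{\left(32,25 \right)}}{Z + 841} = \frac{\frac{7 i \sqrt{11}}{2} + \left(-2 + 32 + 2 \cdot 25\right)}{-2543 + 841} = \frac{\frac{7 i \sqrt{11}}{2} + \left(-2 + 32 + 50\right)}{-1702} = \left(\frac{7 i \sqrt{11}}{2} + 80\right) \left(- \frac{1}{1702}\right) = \left(80 + \frac{7 i \sqrt{11}}{2}\right) \left(- \frac{1}{1702}\right) = - \frac{40}{851} - \frac{7 i \sqrt{11}}{3404}$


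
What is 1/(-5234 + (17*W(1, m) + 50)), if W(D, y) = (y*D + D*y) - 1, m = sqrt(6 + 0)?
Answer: -5201/27043465 - 34*sqrt(6)/27043465 ≈ -0.00019540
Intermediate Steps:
m = sqrt(6) ≈ 2.4495
W(D, y) = -1 + 2*D*y (W(D, y) = (D*y + D*y) - 1 = 2*D*y - 1 = -1 + 2*D*y)
1/(-5234 + (17*W(1, m) + 50)) = 1/(-5234 + (17*(-1 + 2*1*sqrt(6)) + 50)) = 1/(-5234 + (17*(-1 + 2*sqrt(6)) + 50)) = 1/(-5234 + ((-17 + 34*sqrt(6)) + 50)) = 1/(-5234 + (33 + 34*sqrt(6))) = 1/(-5201 + 34*sqrt(6))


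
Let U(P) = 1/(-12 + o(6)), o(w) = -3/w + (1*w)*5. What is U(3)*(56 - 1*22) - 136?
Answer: -4692/35 ≈ -134.06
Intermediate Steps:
o(w) = -3/w + 5*w (o(w) = -3/w + w*5 = -3/w + 5*w)
U(P) = 2/35 (U(P) = 1/(-12 + (-3/6 + 5*6)) = 1/(-12 + (-3*⅙ + 30)) = 1/(-12 + (-½ + 30)) = 1/(-12 + 59/2) = 1/(35/2) = 2/35)
U(3)*(56 - 1*22) - 136 = 2*(56 - 1*22)/35 - 136 = 2*(56 - 22)/35 - 136 = (2/35)*34 - 136 = 68/35 - 136 = -4692/35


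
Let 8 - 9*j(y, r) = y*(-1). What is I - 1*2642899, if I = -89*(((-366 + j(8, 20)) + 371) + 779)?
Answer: -24415499/9 ≈ -2.7128e+6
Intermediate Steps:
j(y, r) = 8/9 + y/9 (j(y, r) = 8/9 - y*(-1)/9 = 8/9 - (-1)*y/9 = 8/9 + y/9)
I = -629408/9 (I = -89*(((-366 + (8/9 + (1/9)*8)) + 371) + 779) = -89*(((-366 + (8/9 + 8/9)) + 371) + 779) = -89*(((-366 + 16/9) + 371) + 779) = -89*((-3278/9 + 371) + 779) = -89*(61/9 + 779) = -89*7072/9 = -629408/9 ≈ -69934.)
I - 1*2642899 = -629408/9 - 1*2642899 = -629408/9 - 2642899 = -24415499/9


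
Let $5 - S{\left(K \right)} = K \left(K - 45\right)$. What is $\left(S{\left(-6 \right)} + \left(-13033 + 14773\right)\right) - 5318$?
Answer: $-3879$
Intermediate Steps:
$S{\left(K \right)} = 5 - K \left(-45 + K\right)$ ($S{\left(K \right)} = 5 - K \left(K - 45\right) = 5 - K \left(-45 + K\right)$)
$\left(S{\left(-6 \right)} + \left(-13033 + 14773\right)\right) - 5318 = \left(\left(5 - \left(-6\right)^{2} + 45 \left(-6\right)\right) + \left(-13033 + 14773\right)\right) - 5318 = \left(\left(5 - 36 - 270\right) + 1740\right) - 5318 = \left(-301 + 1740\right) - 5318 = 1439 - 5318 = -3879$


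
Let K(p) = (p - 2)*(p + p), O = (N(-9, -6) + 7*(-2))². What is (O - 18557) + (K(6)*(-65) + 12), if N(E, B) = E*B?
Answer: -20065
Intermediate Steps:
N(E, B) = B*E
O = 1600 (O = (-6*(-9) + 7*(-2))² = (54 - 14)² = 40² = 1600)
K(p) = 2*p*(-2 + p) (K(p) = (-2 + p)*(2*p) = 2*p*(-2 + p))
(O - 18557) + (K(6)*(-65) + 12) = (1600 - 18557) + ((2*6*(-2 + 6))*(-65) + 12) = -16957 + ((2*6*4)*(-65) + 12) = -16957 + (48*(-65) + 12) = -16957 + (-3120 + 12) = -16957 - 3108 = -20065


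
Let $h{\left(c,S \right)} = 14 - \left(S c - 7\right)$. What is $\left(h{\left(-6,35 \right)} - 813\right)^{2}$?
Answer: $338724$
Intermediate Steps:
$h{\left(c,S \right)} = 21 - S c$ ($h{\left(c,S \right)} = 14 - \left(-7 + S c\right) = 21 - S c$)
$\left(h{\left(-6,35 \right)} - 813\right)^{2} = \left(\left(21 - 35 \left(-6\right)\right) - 813\right)^{2} = \left(\left(21 + 210\right) - 813\right)^{2} = \left(231 - 813\right)^{2} = \left(-582\right)^{2} = 338724$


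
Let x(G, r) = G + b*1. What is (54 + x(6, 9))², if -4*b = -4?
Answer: 3721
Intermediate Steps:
b = 1 (b = -¼*(-4) = 1)
x(G, r) = 1 + G (x(G, r) = G + 1*1 = G + 1 = 1 + G)
(54 + x(6, 9))² = (54 + (1 + 6))² = (54 + 7)² = 61² = 3721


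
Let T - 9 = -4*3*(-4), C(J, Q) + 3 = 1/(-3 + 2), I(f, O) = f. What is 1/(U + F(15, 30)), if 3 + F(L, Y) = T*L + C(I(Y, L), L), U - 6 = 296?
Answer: 1/1150 ≈ 0.00086956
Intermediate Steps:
U = 302 (U = 6 + 296 = 302)
C(J, Q) = -4 (C(J, Q) = -3 + 1/(-3 + 2) = -3 + 1/(-1) = -3 - 1 = -4)
T = 57 (T = 9 - 4*3*(-4) = 9 - 12*(-4) = 9 + 48 = 57)
F(L, Y) = -7 + 57*L (F(L, Y) = -3 + (57*L - 4) = -3 + (-4 + 57*L) = -7 + 57*L)
1/(U + F(15, 30)) = 1/(302 + (-7 + 57*15)) = 1/(302 + (-7 + 855)) = 1/(302 + 848) = 1/1150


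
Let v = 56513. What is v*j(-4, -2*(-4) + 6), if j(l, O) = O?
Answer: 791182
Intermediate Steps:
v*j(-4, -2*(-4) + 6) = 56513*(-2*(-4) + 6) = 56513*(8 + 6) = 56513*14 = 791182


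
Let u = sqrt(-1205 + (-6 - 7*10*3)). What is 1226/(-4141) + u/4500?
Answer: -1226/4141 + 7*I*sqrt(29)/4500 ≈ -0.29606 + 0.0083769*I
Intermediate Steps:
u = 7*I*sqrt(29) (u = sqrt(-1205 + (-6 - 70*3)) = sqrt(-1205 + (-6 - 1*210)) = sqrt(-1205 + (-6 - 210)) = sqrt(-1205 - 216) = sqrt(-1421) = 7*I*sqrt(29) ≈ 37.696*I)
1226/(-4141) + u/4500 = 1226/(-4141) + (7*I*sqrt(29))/4500 = 1226*(-1/4141) + (7*I*sqrt(29))*(1/4500) = -1226/4141 + 7*I*sqrt(29)/4500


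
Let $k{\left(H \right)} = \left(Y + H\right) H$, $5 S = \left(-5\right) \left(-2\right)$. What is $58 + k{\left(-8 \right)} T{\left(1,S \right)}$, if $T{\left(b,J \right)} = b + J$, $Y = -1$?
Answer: $274$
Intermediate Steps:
$S = 2$ ($S = \frac{\left(-5\right) \left(-2\right)}{5} = \frac{1}{5} \cdot 10 = 2$)
$T{\left(b,J \right)} = J + b$
$k{\left(H \right)} = H \left(-1 + H\right)$ ($k{\left(H \right)} = \left(-1 + H\right) H = H \left(-1 + H\right)$)
$58 + k{\left(-8 \right)} T{\left(1,S \right)} = 58 + - 8 \left(-1 - 8\right) \left(2 + 1\right) = 58 + \left(-8\right) \left(-9\right) 3 = 58 + 72 \cdot 3 = 58 + 216 = 274$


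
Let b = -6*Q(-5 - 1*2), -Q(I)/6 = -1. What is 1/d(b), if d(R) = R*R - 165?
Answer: 1/1131 ≈ 0.00088417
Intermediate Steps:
Q(I) = 6 (Q(I) = -6*(-1) = 6)
b = -36 (b = -6*6 = -36)
d(R) = -165 + R² (d(R) = R² - 165 = -165 + R²)
1/d(b) = 1/(-165 + (-36)²) = 1/(-165 + 1296) = 1/1131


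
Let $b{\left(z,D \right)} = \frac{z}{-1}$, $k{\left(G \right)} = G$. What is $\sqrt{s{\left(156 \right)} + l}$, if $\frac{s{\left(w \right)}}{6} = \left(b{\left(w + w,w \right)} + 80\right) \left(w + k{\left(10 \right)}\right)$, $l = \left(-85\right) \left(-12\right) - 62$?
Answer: $i \sqrt{230114} \approx 479.7 i$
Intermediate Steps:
$b{\left(z,D \right)} = - z$ ($b{\left(z,D \right)} = z \left(-1\right) = - z$)
$l = 958$ ($l = 1020 - 62 = 958$)
$s{\left(w \right)} = 6 \left(10 + w\right) \left(80 - 2 w\right)$ ($s{\left(w \right)} = 6 \left(- (w + w) + 80\right) \left(w + 10\right) = 6 \left(- 2 w + 80\right) \left(10 + w\right) = 6 \left(80 - 2 w\right) \left(10 + w\right) = 6 \left(10 + w\right) \left(80 - 2 w\right)$)
$\sqrt{s{\left(156 \right)} + l} = \sqrt{\left(4800 - 12 \cdot 156^{2} + 360 \cdot 156\right) + 958} = \sqrt{\left(4800 - 292032 + 56160\right) + 958} = \sqrt{-231072 + 958} = \sqrt{-230114} = i \sqrt{230114}$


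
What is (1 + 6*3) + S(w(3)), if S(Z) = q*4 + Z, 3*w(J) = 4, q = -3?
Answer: 25/3 ≈ 8.3333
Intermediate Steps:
w(J) = 4/3 (w(J) = (⅓)*4 = 4/3)
S(Z) = -12 + Z (S(Z) = -3*4 + Z = -12 + Z)
(1 + 6*3) + S(w(3)) = (1 + 6*3) + (-12 + 4/3) = (1 + 18) - 32/3 = 19 - 32/3 = 25/3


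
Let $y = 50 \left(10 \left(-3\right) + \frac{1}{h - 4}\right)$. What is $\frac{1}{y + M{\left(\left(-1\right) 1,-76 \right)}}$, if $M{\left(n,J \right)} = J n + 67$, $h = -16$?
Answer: $- \frac{2}{2719} \approx -0.00073556$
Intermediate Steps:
$M{\left(n,J \right)} = 67 + J n$
$y = - \frac{3005}{2}$ ($y = 50 \left(10 \left(-3\right) + \frac{1}{-16 - 4}\right) = 50 \left(-30 + \frac{1}{-20}\right) = 50 \left(-30 - \frac{1}{20}\right) = 50 \left(- \frac{601}{20}\right) = - \frac{3005}{2} \approx -1502.5$)
$\frac{1}{y + M{\left(\left(-1\right) 1,-76 \right)}} = \frac{1}{- \frac{3005}{2} - \left(-67 + 76 \left(\left(-1\right) 1\right)\right)} = \frac{1}{- \frac{3005}{2} + \left(67 - -76\right)} = \frac{1}{- \frac{3005}{2} + \left(67 + 76\right)} = \frac{1}{- \frac{3005}{2} + 143} = \frac{1}{- \frac{2719}{2}} = - \frac{2}{2719}$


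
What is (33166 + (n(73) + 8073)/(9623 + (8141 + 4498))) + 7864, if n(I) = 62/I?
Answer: 66679509171/1625126 ≈ 41030.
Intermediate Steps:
(33166 + (n(73) + 8073)/(9623 + (8141 + 4498))) + 7864 = (33166 + (62/73 + 8073)/(9623 + (8141 + 4498))) + 7864 = (33166 + (62*(1/73) + 8073)/(9623 + 12639)) + 7864 = (33166 + (62/73 + 8073)/22262) + 7864 = (33166 + (589391/73)*(1/22262)) + 7864 = (33166 + 589391/1625126) + 7864 = 53899518307/1625126 + 7864 = 66679509171/1625126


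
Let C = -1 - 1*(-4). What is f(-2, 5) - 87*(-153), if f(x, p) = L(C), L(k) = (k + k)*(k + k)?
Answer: 13347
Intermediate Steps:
C = 3 (C = -1 + 4 = 3)
L(k) = 4*k² (L(k) = (2*k)*(2*k) = 4*k²)
f(x, p) = 36 (f(x, p) = 4*3² = 4*9 = 36)
f(-2, 5) - 87*(-153) = 36 - 87*(-153) = 36 + 13311 = 13347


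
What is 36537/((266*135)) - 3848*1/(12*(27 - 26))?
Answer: -201379/630 ≈ -319.65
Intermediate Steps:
36537/((266*135)) - 3848*1/(12*(27 - 26)) = 36537/35910 - 3848/(12*1) = 36537*(1/35910) - 3848/12 = 641/630 - 3848*1/12 = 641/630 - 962/3 = -201379/630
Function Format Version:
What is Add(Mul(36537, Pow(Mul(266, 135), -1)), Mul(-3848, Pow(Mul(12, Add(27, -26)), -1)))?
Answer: Rational(-201379, 630) ≈ -319.65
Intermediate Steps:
Add(Mul(36537, Pow(Mul(266, 135), -1)), Mul(-3848, Pow(Mul(12, Add(27, -26)), -1))) = Add(Mul(36537, Pow(35910, -1)), Mul(-3848, Pow(Mul(12, 1), -1))) = Add(Mul(36537, Rational(1, 35910)), Mul(-3848, Pow(12, -1))) = Add(Rational(641, 630), Mul(-3848, Rational(1, 12))) = Add(Rational(641, 630), Rational(-962, 3)) = Rational(-201379, 630)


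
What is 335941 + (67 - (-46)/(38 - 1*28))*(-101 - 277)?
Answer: 1544381/5 ≈ 3.0888e+5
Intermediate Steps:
335941 + (67 - (-46)/(38 - 1*28))*(-101 - 277) = 335941 + (67 - (-46)/(38 - 28))*(-378) = 335941 + (67 - (-46)/10)*(-378) = 335941 + (67 - 1*(-23/5))*(-378) = 335941 + (67 + 23/5)*(-378) = 335941 + (358/5)*(-378) = 335941 - 135324/5 = 1544381/5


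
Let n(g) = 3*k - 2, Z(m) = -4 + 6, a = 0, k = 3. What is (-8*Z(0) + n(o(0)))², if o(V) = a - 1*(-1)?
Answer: 81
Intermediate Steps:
o(V) = 1 (o(V) = 0 - 1*(-1) = 0 + 1 = 1)
Z(m) = 2
n(g) = 7 (n(g) = 3*3 - 2 = 9 - 2 = 7)
(-8*Z(0) + n(o(0)))² = (-8*2 + 7)² = (-16 + 7)² = (-9)² = 81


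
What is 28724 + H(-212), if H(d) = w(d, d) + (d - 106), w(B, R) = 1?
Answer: 28407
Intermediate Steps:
H(d) = -105 + d (H(d) = 1 + (d - 106) = 1 + (-106 + d) = -105 + d)
28724 + H(-212) = 28724 + (-105 - 212) = 28724 - 317 = 28407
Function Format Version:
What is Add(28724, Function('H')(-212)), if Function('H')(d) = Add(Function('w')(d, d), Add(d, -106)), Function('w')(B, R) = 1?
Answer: 28407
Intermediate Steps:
Function('H')(d) = Add(-105, d) (Function('H')(d) = Add(1, Add(d, -106)) = Add(1, Add(-106, d)) = Add(-105, d))
Add(28724, Function('H')(-212)) = Add(28724, Add(-105, -212)) = Add(28724, -317) = 28407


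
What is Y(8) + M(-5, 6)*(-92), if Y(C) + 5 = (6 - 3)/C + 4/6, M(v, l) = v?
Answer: 10945/24 ≈ 456.04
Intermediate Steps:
Y(C) = -13/3 + 3/C (Y(C) = -5 + ((6 - 3)/C + 4/6) = -5 + (3/C + 4*(1/6)) = -5 + (3/C + 2/3) = -5 + (2/3 + 3/C) = -13/3 + 3/C)
Y(8) + M(-5, 6)*(-92) = (-13/3 + 3/8) - 5*(-92) = (-13/3 + 3*(1/8)) + 460 = (-13/3 + 3/8) + 460 = -95/24 + 460 = 10945/24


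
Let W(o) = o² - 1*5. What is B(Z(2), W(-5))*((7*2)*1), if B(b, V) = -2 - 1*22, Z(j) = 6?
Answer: -336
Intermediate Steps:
W(o) = -5 + o² (W(o) = o² - 5 = -5 + o²)
B(b, V) = -24 (B(b, V) = -2 - 22 = -24)
B(Z(2), W(-5))*((7*2)*1) = -24*7*2 = -336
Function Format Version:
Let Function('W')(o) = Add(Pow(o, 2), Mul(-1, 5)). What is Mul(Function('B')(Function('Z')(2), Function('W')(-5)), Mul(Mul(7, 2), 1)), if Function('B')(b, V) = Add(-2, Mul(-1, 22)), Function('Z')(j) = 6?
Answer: -336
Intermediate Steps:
Function('W')(o) = Add(-5, Pow(o, 2)) (Function('W')(o) = Add(Pow(o, 2), -5) = Add(-5, Pow(o, 2)))
Function('B')(b, V) = -24 (Function('B')(b, V) = Add(-2, -22) = -24)
Mul(Function('B')(Function('Z')(2), Function('W')(-5)), Mul(Mul(7, 2), 1)) = Mul(-24, Mul(Mul(7, 2), 1)) = Mul(-24, Mul(14, 1)) = Mul(-24, 14) = -336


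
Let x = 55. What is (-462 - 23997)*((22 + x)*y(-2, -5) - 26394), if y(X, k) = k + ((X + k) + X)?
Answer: 671937648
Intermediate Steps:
y(X, k) = 2*X + 2*k (y(X, k) = k + (k + 2*X) = 2*X + 2*k)
(-462 - 23997)*((22 + x)*y(-2, -5) - 26394) = (-462 - 23997)*((22 + 55)*(2*(-2) + 2*(-5)) - 26394) = -24459*(77*(-4 - 10) - 26394) = -24459*(77*(-14) - 26394) = -24459*(-1078 - 26394) = -24459*(-27472) = 671937648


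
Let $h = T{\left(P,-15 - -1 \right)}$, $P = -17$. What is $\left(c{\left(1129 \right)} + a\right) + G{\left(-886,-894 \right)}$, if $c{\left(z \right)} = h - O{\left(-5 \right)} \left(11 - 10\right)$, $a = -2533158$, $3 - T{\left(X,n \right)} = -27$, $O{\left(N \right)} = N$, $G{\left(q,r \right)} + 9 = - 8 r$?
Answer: $-2525980$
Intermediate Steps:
$G{\left(q,r \right)} = -9 - 8 r$
$T{\left(X,n \right)} = 30$ ($T{\left(X,n \right)} = 3 - -27 = 3 + 27 = 30$)
$h = 30$
$c{\left(z \right)} = 35$ ($c{\left(z \right)} = 30 - - 5 \left(11 - 10\right) = 30 - \left(-5\right) 1 = 30 - -5 = 30 + 5 = 35$)
$\left(c{\left(1129 \right)} + a\right) + G{\left(-886,-894 \right)} = \left(35 - 2533158\right) - -7143 = -2533123 + \left(-9 + 7152\right) = -2533123 + 7143 = -2525980$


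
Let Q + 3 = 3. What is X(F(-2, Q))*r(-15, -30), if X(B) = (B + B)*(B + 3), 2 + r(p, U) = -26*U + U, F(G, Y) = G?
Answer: -2992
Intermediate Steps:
Q = 0 (Q = -3 + 3 = 0)
r(p, U) = -2 - 25*U (r(p, U) = -2 + (-26*U + U) = -2 - 25*U)
X(B) = 2*B*(3 + B) (X(B) = (2*B)*(3 + B) = 2*B*(3 + B))
X(F(-2, Q))*r(-15, -30) = (2*(-2)*(3 - 2))*(-2 - 25*(-30)) = (2*(-2)*1)*(-2 + 750) = -4*748 = -2992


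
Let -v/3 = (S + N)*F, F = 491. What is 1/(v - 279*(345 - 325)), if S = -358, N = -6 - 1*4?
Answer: 1/536484 ≈ 1.8640e-6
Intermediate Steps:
N = -10 (N = -6 - 4 = -10)
v = 542064 (v = -3*(-358 - 10)*491 = -(-1104)*491 = -3*(-180688) = 542064)
1/(v - 279*(345 - 325)) = 1/(542064 - 279*(345 - 325)) = 1/(542064 - 279*20) = 1/(542064 - 5580) = 1/536484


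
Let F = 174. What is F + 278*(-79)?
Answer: -21788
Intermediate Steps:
F + 278*(-79) = 174 + 278*(-79) = 174 - 21962 = -21788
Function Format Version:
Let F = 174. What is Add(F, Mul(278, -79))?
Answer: -21788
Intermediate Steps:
Add(F, Mul(278, -79)) = Add(174, Mul(278, -79)) = Add(174, -21962) = -21788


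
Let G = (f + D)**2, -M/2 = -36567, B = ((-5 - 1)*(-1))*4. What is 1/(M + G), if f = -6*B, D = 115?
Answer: 1/73975 ≈ 1.3518e-5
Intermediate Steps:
B = 24 (B = -6*(-1)*4 = 6*4 = 24)
f = -144 (f = -6*24 = -144)
M = 73134 (M = -2*(-36567) = 73134)
G = 841 (G = (-144 + 115)**2 = (-29)**2 = 841)
1/(M + G) = 1/(73134 + 841) = 1/73975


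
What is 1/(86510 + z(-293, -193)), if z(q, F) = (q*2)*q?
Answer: 1/258208 ≈ 3.8728e-6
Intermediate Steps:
z(q, F) = 2*q² (z(q, F) = (2*q)*q = 2*q²)
1/(86510 + z(-293, -193)) = 1/(86510 + 2*(-293)²) = 1/(86510 + 2*85849) = 1/(86510 + 171698) = 1/258208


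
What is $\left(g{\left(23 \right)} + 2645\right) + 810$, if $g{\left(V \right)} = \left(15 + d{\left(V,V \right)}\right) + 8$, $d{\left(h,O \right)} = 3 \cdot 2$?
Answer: $3484$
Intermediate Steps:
$d{\left(h,O \right)} = 6$
$g{\left(V \right)} = 29$ ($g{\left(V \right)} = \left(15 + 6\right) + 8 = 21 + 8 = 29$)
$\left(g{\left(23 \right)} + 2645\right) + 810 = \left(29 + 2645\right) + 810 = 2674 + 810 = 3484$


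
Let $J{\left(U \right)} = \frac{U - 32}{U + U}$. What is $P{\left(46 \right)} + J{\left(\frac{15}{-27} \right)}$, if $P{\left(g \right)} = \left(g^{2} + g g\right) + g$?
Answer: $\frac{43073}{10} \approx 4307.3$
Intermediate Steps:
$J{\left(U \right)} = \frac{-32 + U}{2 U}$
$P{\left(g \right)} = g + 2 g^{2}$ ($P{\left(g \right)} = \left(g^{2} + g^{2}\right) + g = 2 g^{2} + g = g + 2 g^{2}$)
$P{\left(46 \right)} + J{\left(\frac{15}{-27} \right)} = 46 \left(1 + 2 \cdot 46\right) + \frac{-32 + \frac{15}{-27}}{2 \frac{15}{-27}} = 46 \left(1 + 92\right) + \frac{-32 + 15 \left(- \frac{1}{27}\right)}{2 \cdot 15 \left(- \frac{1}{27}\right)} = 46 \cdot 93 + \frac{-32 - \frac{5}{9}}{2 \left(- \frac{5}{9}\right)} = 4278 + \frac{1}{2} \left(- \frac{9}{5}\right) \left(- \frac{293}{9}\right) = 4278 + \frac{293}{10} = \frac{43073}{10}$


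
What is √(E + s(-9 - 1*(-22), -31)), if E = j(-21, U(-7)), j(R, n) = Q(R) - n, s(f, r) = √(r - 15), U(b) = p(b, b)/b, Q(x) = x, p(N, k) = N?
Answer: √(-22 + I*√46) ≈ 0.71475 + 4.7446*I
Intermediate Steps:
U(b) = 1 (U(b) = b/b = 1)
s(f, r) = √(-15 + r)
j(R, n) = R - n
E = -22 (E = -21 - 1*1 = -21 - 1 = -22)
√(E + s(-9 - 1*(-22), -31)) = √(-22 + √(-15 - 31)) = √(-22 + √(-46)) = √(-22 + I*√46)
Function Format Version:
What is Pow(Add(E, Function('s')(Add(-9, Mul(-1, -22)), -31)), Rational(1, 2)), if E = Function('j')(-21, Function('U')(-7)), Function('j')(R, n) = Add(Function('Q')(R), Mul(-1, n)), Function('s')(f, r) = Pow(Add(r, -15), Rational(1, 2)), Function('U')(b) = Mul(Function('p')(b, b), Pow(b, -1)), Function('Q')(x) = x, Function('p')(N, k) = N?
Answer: Pow(Add(-22, Mul(I, Pow(46, Rational(1, 2)))), Rational(1, 2)) ≈ Add(0.71475, Mul(4.7446, I))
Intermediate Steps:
Function('U')(b) = 1 (Function('U')(b) = Mul(b, Pow(b, -1)) = 1)
Function('s')(f, r) = Pow(Add(-15, r), Rational(1, 2))
Function('j')(R, n) = Add(R, Mul(-1, n))
E = -22 (E = Add(-21, Mul(-1, 1)) = Add(-21, -1) = -22)
Pow(Add(E, Function('s')(Add(-9, Mul(-1, -22)), -31)), Rational(1, 2)) = Pow(Add(-22, Pow(Add(-15, -31), Rational(1, 2))), Rational(1, 2)) = Pow(Add(-22, Pow(-46, Rational(1, 2))), Rational(1, 2)) = Pow(Add(-22, Mul(I, Pow(46, Rational(1, 2)))), Rational(1, 2))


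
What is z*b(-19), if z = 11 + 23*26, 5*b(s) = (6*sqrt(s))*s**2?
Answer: 1319094*I*sqrt(19)/5 ≈ 1.15e+6*I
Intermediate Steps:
b(s) = 6*s**(5/2)/5 (b(s) = ((6*sqrt(s))*s**2)/5 = (6*s**(5/2))/5 = 6*s**(5/2)/5)
z = 609 (z = 11 + 598 = 609)
z*b(-19) = 609*(6*(-19)**(5/2)/5) = 609*(6*(361*I*sqrt(19))/5) = 609*(2166*I*sqrt(19)/5) = 1319094*I*sqrt(19)/5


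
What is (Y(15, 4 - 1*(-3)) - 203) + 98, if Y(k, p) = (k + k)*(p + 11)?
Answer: 435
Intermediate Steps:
Y(k, p) = 2*k*(11 + p) (Y(k, p) = (2*k)*(11 + p) = 2*k*(11 + p))
(Y(15, 4 - 1*(-3)) - 203) + 98 = (2*15*(11 + (4 - 1*(-3))) - 203) + 98 = (2*15*(11 + (4 + 3)) - 203) + 98 = (2*15*(11 + 7) - 203) + 98 = (2*15*18 - 203) + 98 = (540 - 203) + 98 = 337 + 98 = 435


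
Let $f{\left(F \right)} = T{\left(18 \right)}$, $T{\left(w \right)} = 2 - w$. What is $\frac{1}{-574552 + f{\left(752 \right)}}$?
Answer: $- \frac{1}{574568} \approx -1.7404 \cdot 10^{-6}$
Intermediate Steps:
$f{\left(F \right)} = -16$ ($f{\left(F \right)} = 2 - 18 = -16$)
$\frac{1}{-574552 + f{\left(752 \right)}} = \frac{1}{-574552 - 16} = \frac{1}{-574568} = - \frac{1}{574568}$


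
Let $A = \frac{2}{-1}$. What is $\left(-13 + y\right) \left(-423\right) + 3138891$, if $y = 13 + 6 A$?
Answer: $3143967$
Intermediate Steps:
$A = -2$ ($A = 2 \left(-1\right) = -2$)
$y = 1$ ($y = 13 + 6 \left(-2\right) = 13 - 12 = 1$)
$\left(-13 + y\right) \left(-423\right) + 3138891 = \left(-13 + 1\right) \left(-423\right) + 3138891 = \left(-12\right) \left(-423\right) + 3138891 = 5076 + 3138891 = 3143967$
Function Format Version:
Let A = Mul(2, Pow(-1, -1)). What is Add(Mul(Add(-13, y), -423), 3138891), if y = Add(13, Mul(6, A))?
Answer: 3143967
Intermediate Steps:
A = -2 (A = Mul(2, -1) = -2)
y = 1 (y = Add(13, Mul(6, -2)) = Add(13, -12) = 1)
Add(Mul(Add(-13, y), -423), 3138891) = Add(Mul(Add(-13, 1), -423), 3138891) = Add(Mul(-12, -423), 3138891) = Add(5076, 3138891) = 3143967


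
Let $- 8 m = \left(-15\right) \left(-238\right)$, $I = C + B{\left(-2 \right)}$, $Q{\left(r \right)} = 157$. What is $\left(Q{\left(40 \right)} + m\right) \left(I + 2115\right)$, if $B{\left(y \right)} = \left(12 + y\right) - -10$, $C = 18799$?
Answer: $- \frac{12110319}{2} \approx -6.0552 \cdot 10^{6}$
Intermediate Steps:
$B{\left(y \right)} = 22 + y$ ($B{\left(y \right)} = \left(12 + y\right) + 10 = 22 + y$)
$I = 18819$ ($I = 18799 + \left(22 - 2\right) = 18799 + 20 = 18819$)
$m = - \frac{1785}{4}$ ($m = - \frac{\left(-15\right) \left(-238\right)}{8} = \left(- \frac{1}{8}\right) 3570 = - \frac{1785}{4} \approx -446.25$)
$\left(Q{\left(40 \right)} + m\right) \left(I + 2115\right) = \left(157 - \frac{1785}{4}\right) \left(18819 + 2115\right) = \left(- \frac{1157}{4}\right) 20934 = - \frac{12110319}{2}$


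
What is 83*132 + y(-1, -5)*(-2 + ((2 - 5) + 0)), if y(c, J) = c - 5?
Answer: 10986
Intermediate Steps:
y(c, J) = -5 + c
83*132 + y(-1, -5)*(-2 + ((2 - 5) + 0)) = 83*132 + (-5 - 1)*(-2 + ((2 - 5) + 0)) = 10956 - 6*(-2 + (-3 + 0)) = 10956 - 6*(-2 - 3) = 10956 - 6*(-5) = 10956 + 30 = 10986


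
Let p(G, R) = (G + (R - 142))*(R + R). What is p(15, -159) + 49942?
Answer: 140890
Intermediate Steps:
p(G, R) = 2*R*(-142 + G + R) (p(G, R) = (G + (-142 + R))*(2*R) = (-142 + G + R)*(2*R) = 2*R*(-142 + G + R))
p(15, -159) + 49942 = 2*(-159)*(-142 + 15 - 159) + 49942 = 2*(-159)*(-286) + 49942 = 90948 + 49942 = 140890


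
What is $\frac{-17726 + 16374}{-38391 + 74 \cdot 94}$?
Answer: $\frac{1352}{31435} \approx 0.043009$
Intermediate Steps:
$\frac{-17726 + 16374}{-38391 + 74 \cdot 94} = - \frac{1352}{-38391 + 6956} = - \frac{1352}{-31435} = \left(-1352\right) \left(- \frac{1}{31435}\right) = \frac{1352}{31435}$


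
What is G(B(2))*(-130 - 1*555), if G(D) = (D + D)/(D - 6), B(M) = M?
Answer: 685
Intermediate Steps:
G(D) = 2*D/(-6 + D) (G(D) = (2*D)/(-6 + D) = 2*D/(-6 + D))
G(B(2))*(-130 - 1*555) = (2*2/(-6 + 2))*(-130 - 1*555) = (2*2/(-4))*(-130 - 555) = (2*2*(-1/4))*(-685) = -1*(-685) = 685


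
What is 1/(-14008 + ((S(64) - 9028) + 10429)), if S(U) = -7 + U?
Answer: -1/12550 ≈ -7.9681e-5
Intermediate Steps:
1/(-14008 + ((S(64) - 9028) + 10429)) = 1/(-14008 + (((-7 + 64) - 9028) + 10429)) = 1/(-14008 + ((57 - 9028) + 10429)) = 1/(-14008 + (-8971 + 10429)) = 1/(-14008 + 1458) = 1/(-12550) = -1/12550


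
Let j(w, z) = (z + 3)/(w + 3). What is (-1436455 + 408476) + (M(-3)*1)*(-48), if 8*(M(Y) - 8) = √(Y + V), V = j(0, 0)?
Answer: -1028363 - 6*I*√2 ≈ -1.0284e+6 - 8.4853*I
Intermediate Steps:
j(w, z) = (3 + z)/(3 + w)
V = 1 (V = (3 + 0)/(3 + 0) = 3/3 = (⅓)*3 = 1)
M(Y) = 8 + √(1 + Y)/8 (M(Y) = 8 + √(Y + 1)/8 = 8 + √(1 + Y)/8)
(-1436455 + 408476) + (M(-3)*1)*(-48) = (-1436455 + 408476) + ((8 + √(1 - 3)/8)*1)*(-48) = -1027979 + ((8 + √(-2)/8)*1)*(-48) = -1027979 + ((8 + (I*√2)/8)*1)*(-48) = -1027979 + ((8 + I*√2/8)*1)*(-48) = -1027979 + (8 + I*√2/8)*(-48) = -1027979 + (-384 - 6*I*√2) = -1028363 - 6*I*√2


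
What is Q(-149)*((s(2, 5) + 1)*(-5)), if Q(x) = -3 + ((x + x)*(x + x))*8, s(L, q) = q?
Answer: -21312870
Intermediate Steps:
Q(x) = -3 + 32*x**2 (Q(x) = -3 + ((2*x)*(2*x))*8 = -3 + (4*x**2)*8 = -3 + 32*x**2)
Q(-149)*((s(2, 5) + 1)*(-5)) = (-3 + 32*(-149)**2)*((5 + 1)*(-5)) = (-3 + 32*22201)*(6*(-5)) = (-3 + 710432)*(-30) = 710429*(-30) = -21312870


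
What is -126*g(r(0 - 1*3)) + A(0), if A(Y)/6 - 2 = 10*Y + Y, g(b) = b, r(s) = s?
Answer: 390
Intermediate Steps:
A(Y) = 12 + 66*Y (A(Y) = 12 + 6*(10*Y + Y) = 12 + 6*(11*Y) = 12 + 66*Y)
-126*g(r(0 - 1*3)) + A(0) = -126*(0 - 1*3) + (12 + 66*0) = -126*(0 - 3) + (12 + 0) = -126*(-3) + 12 = 378 + 12 = 390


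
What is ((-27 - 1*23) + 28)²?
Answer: 484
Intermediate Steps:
((-27 - 1*23) + 28)² = ((-27 - 23) + 28)² = (-50 + 28)² = (-22)² = 484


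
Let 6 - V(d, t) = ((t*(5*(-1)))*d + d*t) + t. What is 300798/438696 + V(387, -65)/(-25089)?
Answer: 956614169/203823036 ≈ 4.6934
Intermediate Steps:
V(d, t) = 6 - t + 4*d*t (V(d, t) = 6 - (((t*(5*(-1)))*d + d*t) + t) = 6 - (((t*(-5))*d + d*t) + t) = 6 - (((-5*t)*d + d*t) + t) = 6 - ((-5*d*t + d*t) + t) = 6 - (-4*d*t + t) = 6 - (t - 4*d*t) = 6 + (-t + 4*d*t) = 6 - t + 4*d*t)
300798/438696 + V(387, -65)/(-25089) = 300798/438696 + (6 - 1*(-65) + 4*387*(-65))/(-25089) = 300798*(1/438696) + (6 + 65 - 100620)*(-1/25089) = 16711/24372 - 100549*(-1/25089) = 16711/24372 + 100549/25089 = 956614169/203823036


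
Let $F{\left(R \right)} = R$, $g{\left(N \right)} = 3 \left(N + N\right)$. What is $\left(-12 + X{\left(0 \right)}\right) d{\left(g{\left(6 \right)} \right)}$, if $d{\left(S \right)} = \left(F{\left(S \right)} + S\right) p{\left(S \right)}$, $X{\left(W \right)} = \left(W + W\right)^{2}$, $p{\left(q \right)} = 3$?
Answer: $-2592$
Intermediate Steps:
$g{\left(N \right)} = 6 N$ ($g{\left(N \right)} = 3 \cdot 2 N = 6 N$)
$X{\left(W \right)} = 4 W^{2}$ ($X{\left(W \right)} = \left(2 W\right)^{2} = 4 W^{2}$)
$d{\left(S \right)} = 6 S$ ($d{\left(S \right)} = \left(S + S\right) 3 = 2 S 3 = 6 S$)
$\left(-12 + X{\left(0 \right)}\right) d{\left(g{\left(6 \right)} \right)} = \left(-12 + 4 \cdot 0^{2}\right) 6 \cdot 6 \cdot 6 = \left(-12 + 4 \cdot 0\right) 6 \cdot 36 = \left(-12 + 0\right) 216 = \left(-12\right) 216 = -2592$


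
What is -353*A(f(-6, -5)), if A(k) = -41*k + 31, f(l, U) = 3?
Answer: 32476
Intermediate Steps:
A(k) = 31 - 41*k
-353*A(f(-6, -5)) = -353*(31 - 41*3) = -353*(31 - 123) = -353*(-92) = 32476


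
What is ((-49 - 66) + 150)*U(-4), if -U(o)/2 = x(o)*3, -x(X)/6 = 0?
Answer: 0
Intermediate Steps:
x(X) = 0 (x(X) = -6*0 = 0)
U(o) = 0 (U(o) = -0*3 = -2*0 = 0)
((-49 - 66) + 150)*U(-4) = ((-49 - 66) + 150)*0 = (-115 + 150)*0 = 35*0 = 0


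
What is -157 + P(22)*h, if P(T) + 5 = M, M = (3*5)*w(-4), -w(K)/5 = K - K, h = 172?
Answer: -1017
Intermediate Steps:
w(K) = 0 (w(K) = -5*(K - K) = -5*0 = 0)
M = 0 (M = (3*5)*0 = 15*0 = 0)
P(T) = -5 (P(T) = -5 + 0 = -5)
-157 + P(22)*h = -157 - 5*172 = -157 - 860 = -1017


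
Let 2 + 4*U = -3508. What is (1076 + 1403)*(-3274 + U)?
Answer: -20583137/2 ≈ -1.0292e+7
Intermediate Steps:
U = -1755/2 (U = -½ + (¼)*(-3508) = -½ - 877 = -1755/2 ≈ -877.50)
(1076 + 1403)*(-3274 + U) = (1076 + 1403)*(-3274 - 1755/2) = 2479*(-8303/2) = -20583137/2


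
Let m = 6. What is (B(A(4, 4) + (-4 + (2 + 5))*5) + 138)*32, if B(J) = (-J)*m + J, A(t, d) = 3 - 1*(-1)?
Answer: 1376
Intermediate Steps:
A(t, d) = 4 (A(t, d) = 3 + 1 = 4)
B(J) = -5*J (B(J) = -J*6 + J = -6*J + J = -5*J)
(B(A(4, 4) + (-4 + (2 + 5))*5) + 138)*32 = (-5*(4 + (-4 + (2 + 5))*5) + 138)*32 = (-5*(4 + (-4 + 7)*5) + 138)*32 = (-5*(4 + 3*5) + 138)*32 = (-5*(4 + 15) + 138)*32 = (-5*19 + 138)*32 = (-95 + 138)*32 = 43*32 = 1376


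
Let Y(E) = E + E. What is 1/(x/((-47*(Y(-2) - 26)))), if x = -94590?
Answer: -47/3153 ≈ -0.014906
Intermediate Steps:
Y(E) = 2*E
1/(x/((-47*(Y(-2) - 26)))) = 1/(-94590*(-1/(47*(2*(-2) - 26)))) = 1/(-94590*(-1/(47*(-4 - 26)))) = 1/(-94590/((-47*(-30)))) = 1/(-94590/1410) = 1/(-94590*1/1410) = 1/(-3153/47) = -47/3153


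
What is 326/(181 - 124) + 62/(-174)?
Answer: 2955/551 ≈ 5.3630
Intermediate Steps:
326/(181 - 124) + 62/(-174) = 326/57 + 62*(-1/174) = 326*(1/57) - 31/87 = 326/57 - 31/87 = 2955/551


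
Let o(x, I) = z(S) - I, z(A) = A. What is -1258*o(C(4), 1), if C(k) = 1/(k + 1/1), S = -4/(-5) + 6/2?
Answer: -17612/5 ≈ -3522.4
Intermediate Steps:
S = 19/5 (S = -4*(-⅕) + 6*(½) = ⅘ + 3 = 19/5 ≈ 3.8000)
C(k) = 1/(1 + k) (C(k) = 1/(k + 1) = 1/(1 + k))
o(x, I) = 19/5 - I
-1258*o(C(4), 1) = -1258*(19/5 - 1*1) = -1258*(19/5 - 1) = -1258*14/5 = -17612/5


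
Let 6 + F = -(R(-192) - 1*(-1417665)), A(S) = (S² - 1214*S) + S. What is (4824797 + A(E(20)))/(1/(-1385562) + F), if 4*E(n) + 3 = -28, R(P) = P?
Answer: -53585311385625/15712040305592 ≈ -3.4105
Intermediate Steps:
E(n) = -31/4 (E(n) = -¾ + (¼)*(-28) = -¾ - 7 = -31/4)
A(S) = S² - 1213*S
F = -1417479 (F = -6 - (-192 - 1*(-1417665)) = -6 - (-192 + 1417665) = -6 - 1*1417473 = -6 - 1417473 = -1417479)
(4824797 + A(E(20)))/(1/(-1385562) + F) = (4824797 - 31*(-1213 - 31/4)/4)/(1/(-1385562) - 1417479) = (4824797 - 31/4*(-4883/4))/(-1/1385562 - 1417479) = (4824797 + 151373/16)/(-1964005038199/1385562) = (77348125/16)*(-1385562/1964005038199) = -53585311385625/15712040305592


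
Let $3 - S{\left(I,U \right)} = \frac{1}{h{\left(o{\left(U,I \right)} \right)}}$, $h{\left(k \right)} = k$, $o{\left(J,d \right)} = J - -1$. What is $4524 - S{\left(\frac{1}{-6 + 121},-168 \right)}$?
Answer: $\frac{755006}{167} \approx 4521.0$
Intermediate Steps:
$o{\left(J,d \right)} = 1 + J$ ($o{\left(J,d \right)} = J + 1 = 1 + J$)
$S{\left(I,U \right)} = 3 - \frac{1}{1 + U}$
$4524 - S{\left(\frac{1}{-6 + 121},-168 \right)} = 4524 - \frac{2 + 3 \left(-168\right)}{1 - 168} = 4524 - \frac{2 - 504}{-167} = 4524 - \left(- \frac{1}{167}\right) \left(-502\right) = 4524 - \frac{502}{167} = \frac{755006}{167}$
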